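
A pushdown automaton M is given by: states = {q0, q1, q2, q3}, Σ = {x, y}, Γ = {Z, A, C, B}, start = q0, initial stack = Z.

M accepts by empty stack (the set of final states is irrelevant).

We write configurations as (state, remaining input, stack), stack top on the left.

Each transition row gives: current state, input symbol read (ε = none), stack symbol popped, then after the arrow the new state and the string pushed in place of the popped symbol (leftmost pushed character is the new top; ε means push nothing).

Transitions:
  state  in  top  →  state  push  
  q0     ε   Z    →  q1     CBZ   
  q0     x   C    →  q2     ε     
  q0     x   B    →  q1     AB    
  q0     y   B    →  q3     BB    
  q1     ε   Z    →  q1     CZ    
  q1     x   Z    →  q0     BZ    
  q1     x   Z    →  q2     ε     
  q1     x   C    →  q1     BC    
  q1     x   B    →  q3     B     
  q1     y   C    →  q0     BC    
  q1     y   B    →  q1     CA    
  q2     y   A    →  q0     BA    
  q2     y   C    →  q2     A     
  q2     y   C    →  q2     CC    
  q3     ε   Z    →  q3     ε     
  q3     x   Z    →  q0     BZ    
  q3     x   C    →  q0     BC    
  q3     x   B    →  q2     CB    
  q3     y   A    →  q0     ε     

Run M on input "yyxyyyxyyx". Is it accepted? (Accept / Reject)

Reject

No computation consumes all input and empties the stack.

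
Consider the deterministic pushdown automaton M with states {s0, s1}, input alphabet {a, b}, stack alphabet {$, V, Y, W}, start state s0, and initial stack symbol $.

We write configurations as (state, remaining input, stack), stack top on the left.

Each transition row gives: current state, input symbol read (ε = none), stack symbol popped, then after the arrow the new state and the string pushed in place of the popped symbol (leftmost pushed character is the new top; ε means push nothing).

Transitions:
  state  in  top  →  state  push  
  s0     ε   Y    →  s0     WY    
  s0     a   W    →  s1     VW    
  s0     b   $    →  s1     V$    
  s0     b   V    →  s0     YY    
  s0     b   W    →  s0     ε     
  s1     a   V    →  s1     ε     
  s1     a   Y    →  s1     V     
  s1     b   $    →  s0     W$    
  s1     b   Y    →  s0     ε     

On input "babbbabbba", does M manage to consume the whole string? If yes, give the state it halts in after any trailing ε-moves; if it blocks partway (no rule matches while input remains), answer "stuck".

s1

(s0, babbbabbba, $) ⊢ (s1, abbbabbba, V$) ⊢ (s1, bbbabbba, $) ⊢ (s0, bbabbba, W$) ⊢ (s0, babbba, $) ⊢ (s1, abbba, V$) ⊢ (s1, bbba, $) ⊢ (s0, bba, W$) ⊢ (s0, ba, $) ⊢ (s1, a, V$) ⊢ (s1, ε, $)
All input consumed; M is in state s1.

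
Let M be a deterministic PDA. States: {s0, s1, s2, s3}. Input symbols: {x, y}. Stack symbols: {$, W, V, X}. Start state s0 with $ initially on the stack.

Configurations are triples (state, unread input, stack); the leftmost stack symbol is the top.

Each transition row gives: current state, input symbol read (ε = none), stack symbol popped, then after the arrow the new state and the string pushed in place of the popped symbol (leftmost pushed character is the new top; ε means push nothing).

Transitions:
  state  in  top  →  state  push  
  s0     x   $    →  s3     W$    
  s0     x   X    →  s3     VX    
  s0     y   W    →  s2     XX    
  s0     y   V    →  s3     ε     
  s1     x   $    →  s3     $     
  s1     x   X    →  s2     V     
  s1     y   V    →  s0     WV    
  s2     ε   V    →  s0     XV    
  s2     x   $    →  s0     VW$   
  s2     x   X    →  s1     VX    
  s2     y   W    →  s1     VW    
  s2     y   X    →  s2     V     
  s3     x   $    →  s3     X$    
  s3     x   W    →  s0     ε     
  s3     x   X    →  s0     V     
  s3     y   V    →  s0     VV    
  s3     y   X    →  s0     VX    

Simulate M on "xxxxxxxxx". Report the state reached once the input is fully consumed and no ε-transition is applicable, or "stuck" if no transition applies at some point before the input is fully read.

s3

(s0, xxxxxxxxx, $)
  read x, top $: go to s3, push W$ → (s3, xxxxxxxx, W$)
  read x, top W: go to s0, push ε → (s0, xxxxxxx, $)
  read x, top $: go to s3, push W$ → (s3, xxxxxx, W$)
  read x, top W: go to s0, push ε → (s0, xxxxx, $)
  read x, top $: go to s3, push W$ → (s3, xxxx, W$)
  read x, top W: go to s0, push ε → (s0, xxx, $)
  read x, top $: go to s3, push W$ → (s3, xx, W$)
  read x, top W: go to s0, push ε → (s0, x, $)
  read x, top $: go to s3, push W$ → (s3, ε, W$)
All input consumed; M is in state s3.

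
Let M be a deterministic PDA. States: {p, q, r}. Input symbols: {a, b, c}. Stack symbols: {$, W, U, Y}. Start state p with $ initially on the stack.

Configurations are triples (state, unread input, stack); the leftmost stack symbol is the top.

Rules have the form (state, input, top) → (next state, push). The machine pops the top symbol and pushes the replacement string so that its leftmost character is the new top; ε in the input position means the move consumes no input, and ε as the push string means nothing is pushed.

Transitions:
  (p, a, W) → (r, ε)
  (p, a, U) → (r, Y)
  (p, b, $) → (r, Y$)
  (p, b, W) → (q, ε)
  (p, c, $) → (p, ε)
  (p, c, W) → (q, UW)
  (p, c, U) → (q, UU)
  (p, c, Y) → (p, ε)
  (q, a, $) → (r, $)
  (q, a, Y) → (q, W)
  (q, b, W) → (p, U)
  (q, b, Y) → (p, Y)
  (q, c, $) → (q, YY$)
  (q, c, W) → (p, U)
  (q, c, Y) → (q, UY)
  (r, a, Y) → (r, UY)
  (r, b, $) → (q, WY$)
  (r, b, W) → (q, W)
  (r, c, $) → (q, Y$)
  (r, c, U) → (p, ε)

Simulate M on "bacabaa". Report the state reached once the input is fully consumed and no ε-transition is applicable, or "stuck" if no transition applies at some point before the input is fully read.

(p, bacabaa, $) ⊢ (r, acabaa, Y$) ⊢ (r, cabaa, UY$) ⊢ (p, abaa, Y$)
No transition for (p, a, top Y); M blocks with input abaa remaining.

stuck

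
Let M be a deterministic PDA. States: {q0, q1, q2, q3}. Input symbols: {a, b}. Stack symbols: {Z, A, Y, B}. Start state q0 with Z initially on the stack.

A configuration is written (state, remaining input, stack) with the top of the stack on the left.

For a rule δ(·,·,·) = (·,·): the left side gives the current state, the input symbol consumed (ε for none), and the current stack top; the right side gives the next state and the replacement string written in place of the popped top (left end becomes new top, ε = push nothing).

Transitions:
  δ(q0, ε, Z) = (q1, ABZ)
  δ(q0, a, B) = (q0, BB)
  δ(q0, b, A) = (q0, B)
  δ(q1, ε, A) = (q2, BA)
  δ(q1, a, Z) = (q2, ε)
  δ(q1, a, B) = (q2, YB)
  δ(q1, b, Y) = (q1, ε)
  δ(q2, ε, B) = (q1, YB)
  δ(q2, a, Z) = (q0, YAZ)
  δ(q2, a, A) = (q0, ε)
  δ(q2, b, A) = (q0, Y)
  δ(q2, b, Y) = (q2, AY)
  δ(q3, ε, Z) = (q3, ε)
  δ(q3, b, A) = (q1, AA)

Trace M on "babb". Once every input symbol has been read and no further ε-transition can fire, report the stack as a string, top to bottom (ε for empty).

(q0, babb, Z)
  ε-move, top Z: go to q1, push ABZ → (q1, babb, ABZ)
  ε-move, top A: go to q2, push BA → (q2, babb, BABZ)
  ε-move, top B: go to q1, push YB → (q1, babb, YBABZ)
  read b, top Y: go to q1, push ε → (q1, abb, BABZ)
  read a, top B: go to q2, push YB → (q2, bb, YBABZ)
  read b, top Y: go to q2, push AY → (q2, b, AYBABZ)
  read b, top A: go to q0, push Y → (q0, ε, YYBABZ)
All input consumed in state q0 with stack YYBABZ.

YYBABZ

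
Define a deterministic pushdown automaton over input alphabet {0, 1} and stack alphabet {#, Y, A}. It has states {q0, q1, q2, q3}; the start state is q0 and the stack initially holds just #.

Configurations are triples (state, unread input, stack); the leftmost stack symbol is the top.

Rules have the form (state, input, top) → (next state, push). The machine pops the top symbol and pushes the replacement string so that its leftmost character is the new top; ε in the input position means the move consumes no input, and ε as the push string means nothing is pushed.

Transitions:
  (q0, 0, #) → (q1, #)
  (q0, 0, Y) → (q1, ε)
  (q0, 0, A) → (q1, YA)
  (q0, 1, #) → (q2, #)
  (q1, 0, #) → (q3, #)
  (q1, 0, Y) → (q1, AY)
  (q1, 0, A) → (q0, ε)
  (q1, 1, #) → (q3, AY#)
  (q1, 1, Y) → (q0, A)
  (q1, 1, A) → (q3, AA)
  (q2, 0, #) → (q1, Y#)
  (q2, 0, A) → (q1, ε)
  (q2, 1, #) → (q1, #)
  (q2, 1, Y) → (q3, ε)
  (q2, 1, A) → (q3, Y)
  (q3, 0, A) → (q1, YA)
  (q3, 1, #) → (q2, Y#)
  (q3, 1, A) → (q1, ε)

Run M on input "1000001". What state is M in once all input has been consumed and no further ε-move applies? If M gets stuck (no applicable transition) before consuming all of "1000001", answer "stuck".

q2

(q0, 1000001, #)
  read 1, top #: go to q2, push # → (q2, 000001, #)
  read 0, top #: go to q1, push Y# → (q1, 00001, Y#)
  read 0, top Y: go to q1, push AY → (q1, 0001, AY#)
  read 0, top A: go to q0, push ε → (q0, 001, Y#)
  read 0, top Y: go to q1, push ε → (q1, 01, #)
  read 0, top #: go to q3, push # → (q3, 1, #)
  read 1, top #: go to q2, push Y# → (q2, ε, Y#)
All input consumed; M is in state q2.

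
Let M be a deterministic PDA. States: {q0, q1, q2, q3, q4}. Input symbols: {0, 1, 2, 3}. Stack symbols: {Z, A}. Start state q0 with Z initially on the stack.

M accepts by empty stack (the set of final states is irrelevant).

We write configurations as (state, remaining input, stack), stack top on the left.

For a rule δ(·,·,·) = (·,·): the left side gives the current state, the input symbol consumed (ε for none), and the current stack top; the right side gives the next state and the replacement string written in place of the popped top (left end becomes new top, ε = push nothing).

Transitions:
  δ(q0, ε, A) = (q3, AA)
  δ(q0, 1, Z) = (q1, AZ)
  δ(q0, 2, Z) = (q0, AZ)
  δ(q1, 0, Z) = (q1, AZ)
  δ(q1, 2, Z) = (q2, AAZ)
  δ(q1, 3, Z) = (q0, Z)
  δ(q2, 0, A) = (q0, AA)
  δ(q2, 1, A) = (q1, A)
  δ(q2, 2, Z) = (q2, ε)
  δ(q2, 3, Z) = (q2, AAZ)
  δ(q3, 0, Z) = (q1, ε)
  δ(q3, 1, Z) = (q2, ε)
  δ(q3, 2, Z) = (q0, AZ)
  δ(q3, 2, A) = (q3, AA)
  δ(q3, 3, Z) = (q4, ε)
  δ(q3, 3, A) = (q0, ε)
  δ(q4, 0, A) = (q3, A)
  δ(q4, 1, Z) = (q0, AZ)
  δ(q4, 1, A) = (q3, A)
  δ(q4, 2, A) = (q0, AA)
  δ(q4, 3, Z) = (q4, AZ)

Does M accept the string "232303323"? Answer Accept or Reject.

(q0, 232303323, Z)
  read 2, top Z: go to q0, push AZ → (q0, 32303323, AZ)
  ε-move, top A: go to q3, push AA → (q3, 32303323, AAZ)
  read 3, top A: go to q0, push ε → (q0, 2303323, AZ)
  ε-move, top A: go to q3, push AA → (q3, 2303323, AAZ)
  read 2, top A: go to q3, push AA → (q3, 303323, AAAZ)
  read 3, top A: go to q0, push ε → (q0, 03323, AAZ)
  ε-move, top A: go to q3, push AA → (q3, 03323, AAAZ)
No transition applies at (q3, 03323, AAAZ); input not fully consumed.

Reject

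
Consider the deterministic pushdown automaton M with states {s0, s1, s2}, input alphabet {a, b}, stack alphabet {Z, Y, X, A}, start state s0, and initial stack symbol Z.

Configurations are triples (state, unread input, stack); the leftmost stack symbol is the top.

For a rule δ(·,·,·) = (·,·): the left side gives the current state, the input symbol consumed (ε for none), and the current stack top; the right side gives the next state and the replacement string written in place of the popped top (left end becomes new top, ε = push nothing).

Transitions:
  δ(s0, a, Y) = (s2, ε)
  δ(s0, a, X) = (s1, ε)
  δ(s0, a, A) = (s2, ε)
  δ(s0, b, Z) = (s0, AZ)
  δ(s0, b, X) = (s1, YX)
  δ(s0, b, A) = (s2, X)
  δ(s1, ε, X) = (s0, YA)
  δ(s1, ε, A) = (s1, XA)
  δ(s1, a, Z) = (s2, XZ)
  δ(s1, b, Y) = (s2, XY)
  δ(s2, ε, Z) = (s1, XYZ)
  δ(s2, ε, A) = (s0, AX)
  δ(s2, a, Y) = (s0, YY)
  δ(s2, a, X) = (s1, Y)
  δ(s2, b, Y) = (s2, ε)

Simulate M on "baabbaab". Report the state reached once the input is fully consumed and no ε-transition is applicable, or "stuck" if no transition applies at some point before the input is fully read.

(s0, baabbaab, Z) ⊢ (s0, aabbaab, AZ) ⊢ (s2, abbaab, Z) ⊢ (s1, abbaab, XYZ) ⊢ (s0, abbaab, YAYZ) ⊢ (s2, bbaab, AYZ) ⊢ (s0, bbaab, AXYZ) ⊢ (s2, baab, XXYZ)
No transition for (s2, b, top X); M blocks with input baab remaining.

stuck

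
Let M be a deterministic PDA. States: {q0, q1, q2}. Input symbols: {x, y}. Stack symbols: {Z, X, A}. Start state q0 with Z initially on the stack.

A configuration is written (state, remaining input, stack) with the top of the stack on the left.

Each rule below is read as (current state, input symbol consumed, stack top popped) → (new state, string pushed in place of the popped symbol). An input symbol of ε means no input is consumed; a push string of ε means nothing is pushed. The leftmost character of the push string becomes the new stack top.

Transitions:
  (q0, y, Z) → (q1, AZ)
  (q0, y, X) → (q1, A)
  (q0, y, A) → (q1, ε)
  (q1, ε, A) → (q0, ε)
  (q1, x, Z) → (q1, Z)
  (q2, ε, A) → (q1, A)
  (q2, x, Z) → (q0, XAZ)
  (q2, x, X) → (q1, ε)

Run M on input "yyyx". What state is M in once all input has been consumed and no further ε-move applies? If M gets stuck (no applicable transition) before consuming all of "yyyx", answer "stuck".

stuck

(q0, yyyx, Z)
  read y, top Z: go to q1, push AZ → (q1, yyx, AZ)
  ε-move, top A: go to q0, push ε → (q0, yyx, Z)
  read y, top Z: go to q1, push AZ → (q1, yx, AZ)
  ε-move, top A: go to q0, push ε → (q0, yx, Z)
  read y, top Z: go to q1, push AZ → (q1, x, AZ)
  ε-move, top A: go to q0, push ε → (q0, x, Z)
No transition for (q0, x, top Z); M blocks with input x remaining.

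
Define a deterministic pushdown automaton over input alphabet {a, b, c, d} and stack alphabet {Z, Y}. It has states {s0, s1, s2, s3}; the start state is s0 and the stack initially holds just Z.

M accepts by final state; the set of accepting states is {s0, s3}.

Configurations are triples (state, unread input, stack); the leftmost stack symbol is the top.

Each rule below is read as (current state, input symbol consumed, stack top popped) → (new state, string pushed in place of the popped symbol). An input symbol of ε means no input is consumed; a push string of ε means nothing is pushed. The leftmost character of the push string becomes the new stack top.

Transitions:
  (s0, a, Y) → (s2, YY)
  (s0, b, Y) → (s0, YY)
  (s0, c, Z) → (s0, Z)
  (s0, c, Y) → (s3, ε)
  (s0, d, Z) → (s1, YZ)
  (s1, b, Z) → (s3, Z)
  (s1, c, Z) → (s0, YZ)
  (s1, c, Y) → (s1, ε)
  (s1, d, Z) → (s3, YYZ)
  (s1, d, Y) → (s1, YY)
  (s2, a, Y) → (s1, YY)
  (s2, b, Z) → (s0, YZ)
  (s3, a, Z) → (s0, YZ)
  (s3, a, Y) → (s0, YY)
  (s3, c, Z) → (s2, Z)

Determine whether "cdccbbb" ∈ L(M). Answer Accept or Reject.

(s0, cdccbbb, Z)
  read c, top Z: go to s0, push Z → (s0, dccbbb, Z)
  read d, top Z: go to s1, push YZ → (s1, ccbbb, YZ)
  read c, top Y: go to s1, push ε → (s1, cbbb, Z)
  read c, top Z: go to s0, push YZ → (s0, bbb, YZ)
  read b, top Y: go to s0, push YY → (s0, bb, YYZ)
  read b, top Y: go to s0, push YY → (s0, b, YYYZ)
  read b, top Y: go to s0, push YY → (s0, ε, YYYYZ)
All input consumed; state s0 ∈ F.

Accept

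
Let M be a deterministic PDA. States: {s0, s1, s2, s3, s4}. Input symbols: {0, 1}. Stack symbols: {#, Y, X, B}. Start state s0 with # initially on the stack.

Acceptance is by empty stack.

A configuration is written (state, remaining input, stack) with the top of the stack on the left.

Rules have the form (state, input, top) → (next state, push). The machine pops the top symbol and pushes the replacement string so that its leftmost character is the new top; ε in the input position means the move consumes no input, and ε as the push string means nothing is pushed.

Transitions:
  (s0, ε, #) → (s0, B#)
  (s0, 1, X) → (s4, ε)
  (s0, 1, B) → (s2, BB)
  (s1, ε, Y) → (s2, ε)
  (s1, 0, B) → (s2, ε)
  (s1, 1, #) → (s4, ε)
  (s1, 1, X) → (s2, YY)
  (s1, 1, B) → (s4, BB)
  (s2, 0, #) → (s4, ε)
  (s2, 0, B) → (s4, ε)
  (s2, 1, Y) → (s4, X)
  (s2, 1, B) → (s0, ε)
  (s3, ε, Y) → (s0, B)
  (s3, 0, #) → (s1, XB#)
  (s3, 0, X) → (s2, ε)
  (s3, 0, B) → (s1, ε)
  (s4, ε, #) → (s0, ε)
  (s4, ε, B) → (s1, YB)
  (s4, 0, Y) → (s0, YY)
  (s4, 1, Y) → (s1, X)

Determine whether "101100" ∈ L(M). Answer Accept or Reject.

Accept

(s0, 101100, #) ⊢ (s0, 101100, B#) ⊢ (s2, 01100, BB#) ⊢ (s4, 1100, B#) ⊢ (s1, 1100, YB#) ⊢ (s2, 1100, B#) ⊢ (s0, 100, #) ⊢ (s0, 100, B#) ⊢ (s2, 00, BB#) ⊢ (s4, 0, B#) ⊢ (s1, 0, YB#) ⊢ (s2, 0, B#) ⊢ (s4, ε, #) ⊢ (s0, ε, ε)
All input consumed and the stack is empty.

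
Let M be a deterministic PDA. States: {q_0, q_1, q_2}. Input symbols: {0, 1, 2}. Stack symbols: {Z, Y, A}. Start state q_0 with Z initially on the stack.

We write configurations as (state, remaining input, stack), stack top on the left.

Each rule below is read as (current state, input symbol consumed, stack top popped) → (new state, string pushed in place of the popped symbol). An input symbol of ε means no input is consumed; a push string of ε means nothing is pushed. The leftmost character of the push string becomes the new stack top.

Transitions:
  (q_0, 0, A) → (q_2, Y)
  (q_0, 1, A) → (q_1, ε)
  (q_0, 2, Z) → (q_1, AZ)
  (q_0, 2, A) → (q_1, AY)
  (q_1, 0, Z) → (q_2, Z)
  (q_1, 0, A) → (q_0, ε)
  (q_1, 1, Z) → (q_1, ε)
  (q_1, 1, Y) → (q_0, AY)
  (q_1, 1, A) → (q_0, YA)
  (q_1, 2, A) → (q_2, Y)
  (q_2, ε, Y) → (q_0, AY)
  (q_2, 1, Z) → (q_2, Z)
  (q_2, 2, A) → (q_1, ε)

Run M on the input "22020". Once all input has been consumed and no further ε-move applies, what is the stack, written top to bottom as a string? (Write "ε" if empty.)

YYYZ

(q_0, 22020, Z)
  read 2, top Z: go to q_1, push AZ → (q_1, 2020, AZ)
  read 2, top A: go to q_2, push Y → (q_2, 020, YZ)
  ε-move, top Y: go to q_0, push AY → (q_0, 020, AYZ)
  read 0, top A: go to q_2, push Y → (q_2, 20, YYZ)
  ε-move, top Y: go to q_0, push AY → (q_0, 20, AYYZ)
  read 2, top A: go to q_1, push AY → (q_1, 0, AYYYZ)
  read 0, top A: go to q_0, push ε → (q_0, ε, YYYZ)
All input consumed in state q_0 with stack YYYZ.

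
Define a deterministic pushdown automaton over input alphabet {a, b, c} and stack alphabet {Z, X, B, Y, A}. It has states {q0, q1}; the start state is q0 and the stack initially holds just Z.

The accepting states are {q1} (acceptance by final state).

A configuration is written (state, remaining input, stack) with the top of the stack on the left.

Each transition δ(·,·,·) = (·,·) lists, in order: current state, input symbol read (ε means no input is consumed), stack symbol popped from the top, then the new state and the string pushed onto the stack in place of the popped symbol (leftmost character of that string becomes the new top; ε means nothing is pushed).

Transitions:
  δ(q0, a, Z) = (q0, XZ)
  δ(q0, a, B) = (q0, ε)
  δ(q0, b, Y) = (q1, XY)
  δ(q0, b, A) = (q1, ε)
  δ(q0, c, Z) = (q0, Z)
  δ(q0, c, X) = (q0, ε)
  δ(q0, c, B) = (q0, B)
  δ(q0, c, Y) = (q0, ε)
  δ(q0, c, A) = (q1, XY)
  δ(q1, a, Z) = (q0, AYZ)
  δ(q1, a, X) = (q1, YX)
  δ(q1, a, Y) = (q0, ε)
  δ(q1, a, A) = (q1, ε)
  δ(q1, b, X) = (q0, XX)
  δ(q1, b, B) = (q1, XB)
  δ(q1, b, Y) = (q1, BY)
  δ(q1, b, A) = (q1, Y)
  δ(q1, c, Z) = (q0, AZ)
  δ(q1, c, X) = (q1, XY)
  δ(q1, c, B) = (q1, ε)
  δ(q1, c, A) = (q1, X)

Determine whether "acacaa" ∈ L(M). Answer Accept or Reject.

(q0, acacaa, Z)
  read a, top Z: go to q0, push XZ → (q0, cacaa, XZ)
  read c, top X: go to q0, push ε → (q0, acaa, Z)
  read a, top Z: go to q0, push XZ → (q0, caa, XZ)
  read c, top X: go to q0, push ε → (q0, aa, Z)
  read a, top Z: go to q0, push XZ → (q0, a, XZ)
No transition applies at (q0, a, XZ); input not fully consumed.

Reject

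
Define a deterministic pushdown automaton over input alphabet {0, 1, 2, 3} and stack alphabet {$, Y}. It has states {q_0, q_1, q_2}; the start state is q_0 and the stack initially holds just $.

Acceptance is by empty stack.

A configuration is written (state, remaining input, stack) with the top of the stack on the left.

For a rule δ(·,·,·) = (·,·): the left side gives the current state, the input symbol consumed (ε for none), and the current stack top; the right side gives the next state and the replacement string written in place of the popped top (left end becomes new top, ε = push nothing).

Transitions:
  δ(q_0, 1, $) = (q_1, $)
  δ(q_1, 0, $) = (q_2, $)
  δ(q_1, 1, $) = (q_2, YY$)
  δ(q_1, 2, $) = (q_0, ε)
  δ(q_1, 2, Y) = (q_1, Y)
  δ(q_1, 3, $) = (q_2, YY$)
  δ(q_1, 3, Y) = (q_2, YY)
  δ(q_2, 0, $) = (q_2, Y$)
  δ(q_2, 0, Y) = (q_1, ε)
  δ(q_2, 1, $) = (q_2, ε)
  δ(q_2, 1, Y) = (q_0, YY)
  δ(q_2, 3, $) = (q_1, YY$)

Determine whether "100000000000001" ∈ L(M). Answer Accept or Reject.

Accept

(q_0, 100000000000001, $)
  read 1, top $: go to q_1, push $ → (q_1, 00000000000001, $)
  read 0, top $: go to q_2, push $ → (q_2, 0000000000001, $)
  read 0, top $: go to q_2, push Y$ → (q_2, 000000000001, Y$)
  read 0, top Y: go to q_1, push ε → (q_1, 00000000001, $)
  read 0, top $: go to q_2, push $ → (q_2, 0000000001, $)
  read 0, top $: go to q_2, push Y$ → (q_2, 000000001, Y$)
  read 0, top Y: go to q_1, push ε → (q_1, 00000001, $)
  read 0, top $: go to q_2, push $ → (q_2, 0000001, $)
  read 0, top $: go to q_2, push Y$ → (q_2, 000001, Y$)
  read 0, top Y: go to q_1, push ε → (q_1, 00001, $)
  read 0, top $: go to q_2, push $ → (q_2, 0001, $)
  read 0, top $: go to q_2, push Y$ → (q_2, 001, Y$)
  read 0, top Y: go to q_1, push ε → (q_1, 01, $)
  read 0, top $: go to q_2, push $ → (q_2, 1, $)
  read 1, top $: go to q_2, push ε → (q_2, ε, ε)
All input consumed and the stack is empty.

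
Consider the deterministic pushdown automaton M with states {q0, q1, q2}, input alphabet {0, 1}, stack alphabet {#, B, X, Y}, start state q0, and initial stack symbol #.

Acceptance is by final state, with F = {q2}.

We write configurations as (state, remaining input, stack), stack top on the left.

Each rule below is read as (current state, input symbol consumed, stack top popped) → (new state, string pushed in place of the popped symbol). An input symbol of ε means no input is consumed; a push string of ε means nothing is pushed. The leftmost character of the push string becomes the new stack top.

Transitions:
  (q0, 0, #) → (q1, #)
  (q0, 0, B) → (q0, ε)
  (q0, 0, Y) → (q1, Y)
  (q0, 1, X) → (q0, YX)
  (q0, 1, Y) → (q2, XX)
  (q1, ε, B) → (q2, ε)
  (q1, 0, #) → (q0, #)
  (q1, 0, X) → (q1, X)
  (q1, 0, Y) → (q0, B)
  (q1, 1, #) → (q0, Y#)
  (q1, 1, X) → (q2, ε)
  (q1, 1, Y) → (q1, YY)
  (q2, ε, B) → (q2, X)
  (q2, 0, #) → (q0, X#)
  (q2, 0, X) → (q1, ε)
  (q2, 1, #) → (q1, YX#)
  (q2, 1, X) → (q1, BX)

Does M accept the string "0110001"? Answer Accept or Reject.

(q0, 0110001, #)
  read 0, top #: go to q1, push # → (q1, 110001, #)
  read 1, top #: go to q0, push Y# → (q0, 10001, Y#)
  read 1, top Y: go to q2, push XX → (q2, 0001, XX#)
  read 0, top X: go to q1, push ε → (q1, 001, X#)
  read 0, top X: go to q1, push X → (q1, 01, X#)
  read 0, top X: go to q1, push X → (q1, 1, X#)
  read 1, top X: go to q2, push ε → (q2, ε, #)
All input consumed; state q2 ∈ F.

Accept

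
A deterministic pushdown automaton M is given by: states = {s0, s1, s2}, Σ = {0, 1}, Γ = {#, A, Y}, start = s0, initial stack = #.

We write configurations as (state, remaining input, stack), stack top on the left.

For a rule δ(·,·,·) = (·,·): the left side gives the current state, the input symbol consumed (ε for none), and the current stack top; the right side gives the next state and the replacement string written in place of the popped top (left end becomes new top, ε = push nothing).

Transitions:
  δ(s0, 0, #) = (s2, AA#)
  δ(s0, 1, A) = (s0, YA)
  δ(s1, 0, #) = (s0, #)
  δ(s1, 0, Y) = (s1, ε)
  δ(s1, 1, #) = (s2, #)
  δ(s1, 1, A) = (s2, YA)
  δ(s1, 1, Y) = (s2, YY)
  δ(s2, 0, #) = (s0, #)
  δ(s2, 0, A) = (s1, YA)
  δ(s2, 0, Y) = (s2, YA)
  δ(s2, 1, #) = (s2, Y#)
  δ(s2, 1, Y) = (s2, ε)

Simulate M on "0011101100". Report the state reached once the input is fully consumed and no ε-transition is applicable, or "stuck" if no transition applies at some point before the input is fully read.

(s0, 0011101100, #)
  read 0, top #: go to s2, push AA# → (s2, 011101100, AA#)
  read 0, top A: go to s1, push YA → (s1, 11101100, YAA#)
  read 1, top Y: go to s2, push YY → (s2, 1101100, YYAA#)
  read 1, top Y: go to s2, push ε → (s2, 101100, YAA#)
  read 1, top Y: go to s2, push ε → (s2, 01100, AA#)
  read 0, top A: go to s1, push YA → (s1, 1100, YAA#)
  read 1, top Y: go to s2, push YY → (s2, 100, YYAA#)
  read 1, top Y: go to s2, push ε → (s2, 00, YAA#)
  read 0, top Y: go to s2, push YA → (s2, 0, YAAA#)
  read 0, top Y: go to s2, push YA → (s2, ε, YAAAA#)
All input consumed; M is in state s2.

s2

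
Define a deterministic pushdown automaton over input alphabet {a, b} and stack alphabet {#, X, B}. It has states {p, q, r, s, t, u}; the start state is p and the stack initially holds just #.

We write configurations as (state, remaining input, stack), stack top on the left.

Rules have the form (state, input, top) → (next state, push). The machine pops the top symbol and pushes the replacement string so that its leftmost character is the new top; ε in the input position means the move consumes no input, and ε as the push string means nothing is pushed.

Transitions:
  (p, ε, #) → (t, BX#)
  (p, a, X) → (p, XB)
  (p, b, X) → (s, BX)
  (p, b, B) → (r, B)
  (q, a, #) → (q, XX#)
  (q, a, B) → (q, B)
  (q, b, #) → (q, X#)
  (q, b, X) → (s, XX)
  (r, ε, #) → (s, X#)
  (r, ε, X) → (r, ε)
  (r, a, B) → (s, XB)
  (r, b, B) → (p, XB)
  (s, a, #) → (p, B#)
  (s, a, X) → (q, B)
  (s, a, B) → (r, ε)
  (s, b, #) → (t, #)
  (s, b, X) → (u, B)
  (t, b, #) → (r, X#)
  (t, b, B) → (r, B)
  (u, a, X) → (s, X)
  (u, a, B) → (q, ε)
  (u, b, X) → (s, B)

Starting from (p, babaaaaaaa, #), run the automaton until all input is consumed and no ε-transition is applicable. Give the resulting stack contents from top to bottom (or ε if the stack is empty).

BX#

(p, babaaaaaaa, #)
  ε-move, top #: go to t, push BX# → (t, babaaaaaaa, BX#)
  read b, top B: go to r, push B → (r, abaaaaaaa, BX#)
  read a, top B: go to s, push XB → (s, baaaaaaa, XBX#)
  read b, top X: go to u, push B → (u, aaaaaaa, BBX#)
  read a, top B: go to q, push ε → (q, aaaaaa, BX#)
  read a, top B: go to q, push B → (q, aaaaa, BX#)
  read a, top B: go to q, push B → (q, aaaa, BX#)
  read a, top B: go to q, push B → (q, aaa, BX#)
  read a, top B: go to q, push B → (q, aa, BX#)
  read a, top B: go to q, push B → (q, a, BX#)
  read a, top B: go to q, push B → (q, ε, BX#)
All input consumed in state q with stack BX#.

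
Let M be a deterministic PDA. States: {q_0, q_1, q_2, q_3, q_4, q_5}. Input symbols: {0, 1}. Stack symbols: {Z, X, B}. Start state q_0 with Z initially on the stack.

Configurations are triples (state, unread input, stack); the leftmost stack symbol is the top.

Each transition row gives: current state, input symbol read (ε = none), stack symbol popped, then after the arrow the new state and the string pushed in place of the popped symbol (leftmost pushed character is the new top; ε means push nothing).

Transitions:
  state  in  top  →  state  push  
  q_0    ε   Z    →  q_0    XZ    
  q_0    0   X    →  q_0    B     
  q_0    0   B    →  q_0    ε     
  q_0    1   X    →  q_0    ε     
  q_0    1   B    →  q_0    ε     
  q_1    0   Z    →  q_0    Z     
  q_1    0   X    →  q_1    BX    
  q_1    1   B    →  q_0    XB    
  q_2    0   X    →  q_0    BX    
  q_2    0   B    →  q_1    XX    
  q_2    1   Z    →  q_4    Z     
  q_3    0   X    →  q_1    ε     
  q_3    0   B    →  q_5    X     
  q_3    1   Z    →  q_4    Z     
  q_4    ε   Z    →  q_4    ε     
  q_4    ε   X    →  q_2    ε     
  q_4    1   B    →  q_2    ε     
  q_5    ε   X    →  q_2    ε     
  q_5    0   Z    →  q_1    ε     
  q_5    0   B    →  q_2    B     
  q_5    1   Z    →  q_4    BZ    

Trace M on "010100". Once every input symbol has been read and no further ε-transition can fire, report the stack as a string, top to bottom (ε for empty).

(q_0, 010100, Z) ⊢ (q_0, 010100, XZ) ⊢ (q_0, 10100, BZ) ⊢ (q_0, 0100, Z) ⊢ (q_0, 0100, XZ) ⊢ (q_0, 100, BZ) ⊢ (q_0, 00, Z) ⊢ (q_0, 00, XZ) ⊢ (q_0, 0, BZ) ⊢ (q_0, ε, Z) ⊢ (q_0, ε, XZ)
All input consumed in state q_0 with stack XZ.

XZ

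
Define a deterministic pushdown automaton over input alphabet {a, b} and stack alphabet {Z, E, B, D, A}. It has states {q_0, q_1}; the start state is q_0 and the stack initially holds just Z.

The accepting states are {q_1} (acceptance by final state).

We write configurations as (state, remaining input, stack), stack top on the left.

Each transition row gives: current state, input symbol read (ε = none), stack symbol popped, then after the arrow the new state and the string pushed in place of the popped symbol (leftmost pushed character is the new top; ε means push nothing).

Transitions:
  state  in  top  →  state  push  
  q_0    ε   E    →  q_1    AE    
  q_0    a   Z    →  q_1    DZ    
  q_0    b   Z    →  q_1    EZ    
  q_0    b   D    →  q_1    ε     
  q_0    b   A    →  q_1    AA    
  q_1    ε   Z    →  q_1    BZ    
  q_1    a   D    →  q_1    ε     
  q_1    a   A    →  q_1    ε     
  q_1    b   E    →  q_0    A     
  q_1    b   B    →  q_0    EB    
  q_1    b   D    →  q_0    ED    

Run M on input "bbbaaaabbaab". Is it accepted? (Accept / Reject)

Reject

(q_0, bbbaaaabbaab, Z)
  read b, top Z: go to q_1, push EZ → (q_1, bbaaaabbaab, EZ)
  read b, top E: go to q_0, push A → (q_0, baaaabbaab, AZ)
  read b, top A: go to q_1, push AA → (q_1, aaaabbaab, AAZ)
  read a, top A: go to q_1, push ε → (q_1, aaabbaab, AZ)
  read a, top A: go to q_1, push ε → (q_1, aabbaab, Z)
  ε-move, top Z: go to q_1, push BZ → (q_1, aabbaab, BZ)
No transition applies at (q_1, aabbaab, BZ); input not fully consumed.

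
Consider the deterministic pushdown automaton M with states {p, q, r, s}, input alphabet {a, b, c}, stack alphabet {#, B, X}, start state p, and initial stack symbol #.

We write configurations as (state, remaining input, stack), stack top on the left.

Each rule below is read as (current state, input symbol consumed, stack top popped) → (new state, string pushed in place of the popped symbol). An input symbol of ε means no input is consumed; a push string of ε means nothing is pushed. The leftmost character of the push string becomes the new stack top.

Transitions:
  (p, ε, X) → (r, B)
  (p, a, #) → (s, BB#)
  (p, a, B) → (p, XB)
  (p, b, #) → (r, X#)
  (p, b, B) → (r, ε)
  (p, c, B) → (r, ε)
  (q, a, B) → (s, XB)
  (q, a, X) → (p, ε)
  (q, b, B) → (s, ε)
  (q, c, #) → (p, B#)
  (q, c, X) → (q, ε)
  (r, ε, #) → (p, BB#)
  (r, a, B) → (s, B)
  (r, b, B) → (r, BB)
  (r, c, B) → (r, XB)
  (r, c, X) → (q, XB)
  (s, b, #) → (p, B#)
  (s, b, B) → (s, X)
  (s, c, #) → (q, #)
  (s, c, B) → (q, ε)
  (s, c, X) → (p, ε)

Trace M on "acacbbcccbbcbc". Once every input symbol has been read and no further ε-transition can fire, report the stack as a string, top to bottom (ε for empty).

XB#

(p, acacbbcccbbcbc, #) ⊢ (s, cacbbcccbbcbc, BB#) ⊢ (q, acbbcccbbcbc, B#) ⊢ (s, cbbcccbbcbc, XB#) ⊢ (p, bbcccbbcbc, B#) ⊢ (r, bcccbbcbc, #) ⊢ (p, bcccbbcbc, BB#) ⊢ (r, cccbbcbc, B#) ⊢ (r, ccbbcbc, XB#) ⊢ (q, cbbcbc, XBB#) ⊢ (q, bbcbc, BB#) ⊢ (s, bcbc, B#) ⊢ (s, cbc, X#) ⊢ (p, bc, #) ⊢ (r, c, X#) ⊢ (q, ε, XB#)
All input consumed in state q with stack XB#.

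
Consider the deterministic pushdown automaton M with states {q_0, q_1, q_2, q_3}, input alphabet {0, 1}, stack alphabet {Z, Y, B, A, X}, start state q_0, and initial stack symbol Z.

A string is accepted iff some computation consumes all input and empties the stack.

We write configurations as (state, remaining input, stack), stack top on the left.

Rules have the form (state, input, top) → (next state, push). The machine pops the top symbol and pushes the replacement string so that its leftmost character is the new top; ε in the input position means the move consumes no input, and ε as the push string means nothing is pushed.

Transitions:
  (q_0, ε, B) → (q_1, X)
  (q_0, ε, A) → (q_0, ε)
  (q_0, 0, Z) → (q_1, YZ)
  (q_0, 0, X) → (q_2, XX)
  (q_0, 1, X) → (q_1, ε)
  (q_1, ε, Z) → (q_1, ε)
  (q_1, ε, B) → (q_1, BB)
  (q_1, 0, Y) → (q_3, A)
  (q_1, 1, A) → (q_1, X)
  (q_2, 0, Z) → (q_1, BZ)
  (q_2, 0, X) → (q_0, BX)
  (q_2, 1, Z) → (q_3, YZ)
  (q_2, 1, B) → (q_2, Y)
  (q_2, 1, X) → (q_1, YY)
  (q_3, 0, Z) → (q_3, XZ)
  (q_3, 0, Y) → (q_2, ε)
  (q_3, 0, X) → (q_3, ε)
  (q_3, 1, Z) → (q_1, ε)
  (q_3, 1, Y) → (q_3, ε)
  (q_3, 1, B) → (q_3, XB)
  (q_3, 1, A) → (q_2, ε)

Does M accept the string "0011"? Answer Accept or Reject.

(q_0, 0011, Z)
  read 0, top Z: go to q_1, push YZ → (q_1, 011, YZ)
  read 0, top Y: go to q_3, push A → (q_3, 11, AZ)
  read 1, top A: go to q_2, push ε → (q_2, 1, Z)
  read 1, top Z: go to q_3, push YZ → (q_3, ε, YZ)
All input consumed; stack is YZ, not empty, and no further ε-move applies.

Reject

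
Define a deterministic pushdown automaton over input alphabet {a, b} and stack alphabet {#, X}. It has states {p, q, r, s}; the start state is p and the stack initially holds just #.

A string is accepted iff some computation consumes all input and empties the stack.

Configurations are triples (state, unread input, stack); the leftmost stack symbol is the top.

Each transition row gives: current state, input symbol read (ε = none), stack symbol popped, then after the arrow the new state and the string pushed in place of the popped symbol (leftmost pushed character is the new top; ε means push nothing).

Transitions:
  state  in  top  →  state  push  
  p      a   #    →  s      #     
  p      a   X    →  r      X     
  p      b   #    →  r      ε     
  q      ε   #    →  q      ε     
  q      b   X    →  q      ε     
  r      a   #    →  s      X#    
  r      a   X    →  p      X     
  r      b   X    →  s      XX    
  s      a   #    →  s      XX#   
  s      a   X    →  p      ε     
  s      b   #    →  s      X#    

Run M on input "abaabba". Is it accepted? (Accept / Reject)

Reject

(p, abaabba, #)
  read a, top #: go to s, push # → (s, baabba, #)
  read b, top #: go to s, push X# → (s, aabba, X#)
  read a, top X: go to p, push ε → (p, abba, #)
  read a, top #: go to s, push # → (s, bba, #)
  read b, top #: go to s, push X# → (s, ba, X#)
No transition applies at (s, ba, X#); input not fully consumed.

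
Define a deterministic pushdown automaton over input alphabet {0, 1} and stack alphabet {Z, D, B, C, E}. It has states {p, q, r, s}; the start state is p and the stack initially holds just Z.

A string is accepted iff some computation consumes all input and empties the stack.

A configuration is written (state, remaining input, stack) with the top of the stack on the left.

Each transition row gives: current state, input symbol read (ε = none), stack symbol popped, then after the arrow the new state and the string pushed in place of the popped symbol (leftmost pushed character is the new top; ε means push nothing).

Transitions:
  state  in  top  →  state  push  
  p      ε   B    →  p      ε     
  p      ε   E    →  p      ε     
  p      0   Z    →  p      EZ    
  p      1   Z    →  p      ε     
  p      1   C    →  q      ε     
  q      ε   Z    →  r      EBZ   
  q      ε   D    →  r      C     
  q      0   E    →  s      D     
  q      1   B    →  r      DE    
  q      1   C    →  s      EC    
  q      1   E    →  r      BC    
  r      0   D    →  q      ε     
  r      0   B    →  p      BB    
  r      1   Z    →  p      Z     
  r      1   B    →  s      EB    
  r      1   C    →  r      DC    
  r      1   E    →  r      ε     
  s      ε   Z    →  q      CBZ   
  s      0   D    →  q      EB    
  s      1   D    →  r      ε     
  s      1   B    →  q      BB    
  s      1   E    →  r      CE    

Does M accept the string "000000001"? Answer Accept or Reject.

Accept

(p, 000000001, Z)
  read 0, top Z: go to p, push EZ → (p, 00000001, EZ)
  ε-move, top E: go to p, push ε → (p, 00000001, Z)
  read 0, top Z: go to p, push EZ → (p, 0000001, EZ)
  ε-move, top E: go to p, push ε → (p, 0000001, Z)
  read 0, top Z: go to p, push EZ → (p, 000001, EZ)
  ε-move, top E: go to p, push ε → (p, 000001, Z)
  read 0, top Z: go to p, push EZ → (p, 00001, EZ)
  ε-move, top E: go to p, push ε → (p, 00001, Z)
  read 0, top Z: go to p, push EZ → (p, 0001, EZ)
  ε-move, top E: go to p, push ε → (p, 0001, Z)
  read 0, top Z: go to p, push EZ → (p, 001, EZ)
  ε-move, top E: go to p, push ε → (p, 001, Z)
  read 0, top Z: go to p, push EZ → (p, 01, EZ)
  ε-move, top E: go to p, push ε → (p, 01, Z)
  read 0, top Z: go to p, push EZ → (p, 1, EZ)
  ε-move, top E: go to p, push ε → (p, 1, Z)
  read 1, top Z: go to p, push ε → (p, ε, ε)
All input consumed and the stack is empty.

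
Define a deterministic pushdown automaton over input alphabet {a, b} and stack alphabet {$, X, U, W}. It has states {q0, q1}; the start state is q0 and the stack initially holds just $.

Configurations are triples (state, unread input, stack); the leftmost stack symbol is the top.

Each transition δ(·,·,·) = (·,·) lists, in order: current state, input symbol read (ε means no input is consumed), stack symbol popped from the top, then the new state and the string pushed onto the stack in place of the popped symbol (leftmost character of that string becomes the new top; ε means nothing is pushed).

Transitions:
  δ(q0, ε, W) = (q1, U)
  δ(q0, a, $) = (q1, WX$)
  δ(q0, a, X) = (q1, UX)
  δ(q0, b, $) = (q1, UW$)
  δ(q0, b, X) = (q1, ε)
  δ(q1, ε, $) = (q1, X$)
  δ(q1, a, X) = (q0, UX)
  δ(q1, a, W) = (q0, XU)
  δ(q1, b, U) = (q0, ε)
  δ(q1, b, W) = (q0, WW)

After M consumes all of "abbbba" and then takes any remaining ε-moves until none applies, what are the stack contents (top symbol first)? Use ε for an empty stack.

(q0, abbbba, $) ⊢ (q1, bbbba, WX$) ⊢ (q0, bbba, WWX$) ⊢ (q1, bbba, UWX$) ⊢ (q0, bba, WX$) ⊢ (q1, bba, UX$) ⊢ (q0, ba, X$) ⊢ (q1, a, $) ⊢ (q1, a, X$) ⊢ (q0, ε, UX$)
All input consumed in state q0 with stack UX$.

UX$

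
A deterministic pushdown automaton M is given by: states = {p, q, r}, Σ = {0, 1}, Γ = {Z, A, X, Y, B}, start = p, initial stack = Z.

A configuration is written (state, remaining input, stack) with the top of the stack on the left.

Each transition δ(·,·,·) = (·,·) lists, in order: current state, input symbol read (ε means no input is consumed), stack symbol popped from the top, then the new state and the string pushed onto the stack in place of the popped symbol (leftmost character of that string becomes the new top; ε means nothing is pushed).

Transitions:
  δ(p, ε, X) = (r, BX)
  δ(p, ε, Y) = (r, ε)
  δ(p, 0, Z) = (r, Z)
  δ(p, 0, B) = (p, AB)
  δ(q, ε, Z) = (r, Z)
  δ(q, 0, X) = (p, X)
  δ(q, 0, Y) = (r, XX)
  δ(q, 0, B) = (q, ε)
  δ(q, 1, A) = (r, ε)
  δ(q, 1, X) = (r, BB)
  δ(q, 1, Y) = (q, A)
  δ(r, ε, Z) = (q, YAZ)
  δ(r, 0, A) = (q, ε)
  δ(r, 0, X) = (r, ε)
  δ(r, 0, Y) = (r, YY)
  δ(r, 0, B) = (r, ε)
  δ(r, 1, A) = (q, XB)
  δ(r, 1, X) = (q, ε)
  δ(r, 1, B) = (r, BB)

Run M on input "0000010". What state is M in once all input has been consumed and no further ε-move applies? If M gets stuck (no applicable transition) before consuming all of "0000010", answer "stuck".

(p, 0000010, Z)
  read 0, top Z: go to r, push Z → (r, 000010, Z)
  ε-move, top Z: go to q, push YAZ → (q, 000010, YAZ)
  read 0, top Y: go to r, push XX → (r, 00010, XXAZ)
  read 0, top X: go to r, push ε → (r, 0010, XAZ)
  read 0, top X: go to r, push ε → (r, 010, AZ)
  read 0, top A: go to q, push ε → (q, 10, Z)
  ε-move, top Z: go to r, push Z → (r, 10, Z)
  ε-move, top Z: go to q, push YAZ → (q, 10, YAZ)
  read 1, top Y: go to q, push A → (q, 0, AAZ)
No transition for (q, 0, top A); M blocks with input 0 remaining.

stuck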